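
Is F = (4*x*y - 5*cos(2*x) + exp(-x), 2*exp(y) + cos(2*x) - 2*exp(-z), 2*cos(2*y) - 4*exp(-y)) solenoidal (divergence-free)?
No, ∇·F = 4*y + 2*exp(y) + 10*sin(2*x) - exp(-x)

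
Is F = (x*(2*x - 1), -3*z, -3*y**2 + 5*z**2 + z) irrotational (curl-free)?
No, ∇×F = (3 - 6*y, 0, 0)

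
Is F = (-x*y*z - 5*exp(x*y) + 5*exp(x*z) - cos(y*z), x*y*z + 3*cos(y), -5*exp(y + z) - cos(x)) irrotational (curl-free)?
No, ∇×F = (-x*y - 5*exp(y + z), -x*y + 5*x*exp(x*z) + y*sin(y*z) - sin(x), x*z + 5*x*exp(x*y) + y*z - z*sin(y*z))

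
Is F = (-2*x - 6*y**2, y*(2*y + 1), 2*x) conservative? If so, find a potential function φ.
No, ∇×F = (0, -2, 12*y) ≠ 0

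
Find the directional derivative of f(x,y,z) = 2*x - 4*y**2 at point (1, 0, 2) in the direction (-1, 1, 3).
-2*sqrt(11)/11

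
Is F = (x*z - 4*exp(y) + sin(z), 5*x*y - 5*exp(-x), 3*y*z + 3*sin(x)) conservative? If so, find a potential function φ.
No, ∇×F = (3*z, x - 3*cos(x) + cos(z), 5*y + 4*exp(y) + 5*exp(-x)) ≠ 0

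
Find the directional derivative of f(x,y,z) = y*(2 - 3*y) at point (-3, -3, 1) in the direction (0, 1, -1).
10*sqrt(2)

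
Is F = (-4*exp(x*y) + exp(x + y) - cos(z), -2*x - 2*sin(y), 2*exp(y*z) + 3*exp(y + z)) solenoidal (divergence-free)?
No, ∇·F = -4*y*exp(x*y) + 2*y*exp(y*z) + exp(x + y) + 3*exp(y + z) - 2*cos(y)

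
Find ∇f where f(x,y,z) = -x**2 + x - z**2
(1 - 2*x, 0, -2*z)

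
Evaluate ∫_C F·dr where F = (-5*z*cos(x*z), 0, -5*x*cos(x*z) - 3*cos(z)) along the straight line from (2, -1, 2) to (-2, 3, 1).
5*sin(4) - 3*sin(1) + 8*sin(2)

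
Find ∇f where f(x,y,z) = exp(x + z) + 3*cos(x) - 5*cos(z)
(exp(x + z) - 3*sin(x), 0, exp(x + z) + 5*sin(z))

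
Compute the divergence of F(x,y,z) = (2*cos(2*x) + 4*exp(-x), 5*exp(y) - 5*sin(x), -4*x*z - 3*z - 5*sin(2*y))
-4*x + 5*exp(y) - 4*sin(2*x) - 3 - 4*exp(-x)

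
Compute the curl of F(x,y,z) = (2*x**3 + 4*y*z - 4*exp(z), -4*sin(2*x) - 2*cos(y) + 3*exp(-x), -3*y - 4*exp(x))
(-3, 4*y + 4*exp(x) - 4*exp(z), -4*z - 8*cos(2*x) - 3*exp(-x))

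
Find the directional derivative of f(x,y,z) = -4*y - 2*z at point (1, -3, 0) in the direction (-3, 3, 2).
-8*sqrt(22)/11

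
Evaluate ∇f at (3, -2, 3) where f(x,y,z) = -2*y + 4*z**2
(0, -2, 24)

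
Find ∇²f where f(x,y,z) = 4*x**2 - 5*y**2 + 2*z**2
2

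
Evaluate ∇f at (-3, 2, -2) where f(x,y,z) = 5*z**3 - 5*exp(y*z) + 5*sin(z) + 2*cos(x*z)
(4*sin(6), 10*exp(-4), 5*cos(2) + 6*sin(6) - 10*exp(-4) + 60)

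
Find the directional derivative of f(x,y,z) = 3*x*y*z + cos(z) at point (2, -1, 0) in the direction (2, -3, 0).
0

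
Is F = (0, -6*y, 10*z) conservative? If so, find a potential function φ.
Yes, F is conservative. φ = -3*y**2 + 5*z**2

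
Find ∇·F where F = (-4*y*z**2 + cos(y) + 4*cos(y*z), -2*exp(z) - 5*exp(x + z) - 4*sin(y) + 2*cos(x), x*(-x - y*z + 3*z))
-x*(y - 3) - 4*cos(y)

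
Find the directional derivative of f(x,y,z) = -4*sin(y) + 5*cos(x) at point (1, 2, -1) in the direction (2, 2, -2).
-sqrt(3)*(4*cos(2) + 5*sin(1))/3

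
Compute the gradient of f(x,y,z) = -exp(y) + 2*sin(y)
(0, -exp(y) + 2*cos(y), 0)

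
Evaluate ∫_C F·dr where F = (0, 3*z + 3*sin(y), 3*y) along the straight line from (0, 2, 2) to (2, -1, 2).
-18 - 3*cos(1) + 3*cos(2)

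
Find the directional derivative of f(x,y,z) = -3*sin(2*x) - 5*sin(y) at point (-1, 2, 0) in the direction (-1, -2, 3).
8*sqrt(14)*cos(2)/7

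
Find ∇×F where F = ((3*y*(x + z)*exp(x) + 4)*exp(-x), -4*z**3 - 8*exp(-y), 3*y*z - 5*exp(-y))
(12*z**2 + 3*z + 5*exp(-y), 3*y, -3*x - 3*z)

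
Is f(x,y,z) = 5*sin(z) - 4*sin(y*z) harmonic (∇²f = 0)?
No, ∇²f = 4*y**2*sin(y*z) + 4*z**2*sin(y*z) - 5*sin(z)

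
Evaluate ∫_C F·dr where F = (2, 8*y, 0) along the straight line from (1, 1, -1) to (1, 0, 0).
-4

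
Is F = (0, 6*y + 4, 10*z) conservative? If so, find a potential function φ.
Yes, F is conservative. φ = 3*y**2 + 4*y + 5*z**2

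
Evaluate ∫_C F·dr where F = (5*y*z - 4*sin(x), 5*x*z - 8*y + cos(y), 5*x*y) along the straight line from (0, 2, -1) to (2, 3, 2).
4*cos(2) - sin(2) + sin(3) + 36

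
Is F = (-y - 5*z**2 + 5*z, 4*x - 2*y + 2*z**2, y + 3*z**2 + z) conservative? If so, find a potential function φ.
No, ∇×F = (1 - 4*z, 5 - 10*z, 5) ≠ 0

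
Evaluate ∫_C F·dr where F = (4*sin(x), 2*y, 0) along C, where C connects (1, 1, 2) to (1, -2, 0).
3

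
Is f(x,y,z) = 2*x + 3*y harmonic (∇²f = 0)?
Yes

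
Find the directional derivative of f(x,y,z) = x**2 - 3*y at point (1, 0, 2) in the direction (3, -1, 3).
9*sqrt(19)/19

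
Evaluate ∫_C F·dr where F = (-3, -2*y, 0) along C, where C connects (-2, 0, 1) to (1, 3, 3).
-18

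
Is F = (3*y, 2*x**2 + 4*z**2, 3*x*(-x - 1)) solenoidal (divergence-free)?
Yes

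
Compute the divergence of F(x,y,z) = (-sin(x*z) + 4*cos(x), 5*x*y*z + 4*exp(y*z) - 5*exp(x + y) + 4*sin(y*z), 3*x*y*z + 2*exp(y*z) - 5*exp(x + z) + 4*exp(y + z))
3*x*y + 5*x*z + 2*y*exp(y*z) + 4*z*exp(y*z) - z*cos(x*z) + 4*z*cos(y*z) - 5*exp(x + y) - 5*exp(x + z) + 4*exp(y + z) - 4*sin(x)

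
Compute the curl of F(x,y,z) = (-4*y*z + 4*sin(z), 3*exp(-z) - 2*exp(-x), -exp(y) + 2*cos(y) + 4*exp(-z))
(-exp(y) - 2*sin(y) + 3*exp(-z), -4*y + 4*cos(z), 4*z + 2*exp(-x))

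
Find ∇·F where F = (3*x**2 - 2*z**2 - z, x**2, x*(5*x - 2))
6*x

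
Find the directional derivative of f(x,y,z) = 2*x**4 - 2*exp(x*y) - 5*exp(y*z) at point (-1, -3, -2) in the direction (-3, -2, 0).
2*sqrt(13)*(-10*exp(6) - 11*exp(3) + 12)/13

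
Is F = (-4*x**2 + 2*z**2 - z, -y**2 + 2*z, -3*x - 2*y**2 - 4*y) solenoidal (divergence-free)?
No, ∇·F = -8*x - 2*y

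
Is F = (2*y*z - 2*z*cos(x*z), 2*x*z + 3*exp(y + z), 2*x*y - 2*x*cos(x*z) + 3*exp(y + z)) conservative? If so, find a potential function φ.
Yes, F is conservative. φ = 2*x*y*z + 3*exp(y + z) - 2*sin(x*z)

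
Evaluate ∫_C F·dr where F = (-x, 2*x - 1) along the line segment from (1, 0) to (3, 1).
-1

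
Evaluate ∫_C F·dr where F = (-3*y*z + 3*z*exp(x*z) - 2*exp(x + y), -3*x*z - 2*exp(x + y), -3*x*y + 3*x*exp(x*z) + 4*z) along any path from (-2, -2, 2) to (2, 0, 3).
-2*exp(2) - exp(-4) + 34 + 3*exp(6)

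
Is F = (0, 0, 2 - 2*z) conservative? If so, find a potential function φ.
Yes, F is conservative. φ = z*(2 - z)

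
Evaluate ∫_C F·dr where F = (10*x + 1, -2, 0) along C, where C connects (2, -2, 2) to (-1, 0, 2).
-22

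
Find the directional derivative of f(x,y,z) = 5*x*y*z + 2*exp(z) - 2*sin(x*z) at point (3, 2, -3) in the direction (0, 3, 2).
sqrt(13)*(-75*exp(3) + 4 - 12*exp(3)*cos(9))*exp(-3)/13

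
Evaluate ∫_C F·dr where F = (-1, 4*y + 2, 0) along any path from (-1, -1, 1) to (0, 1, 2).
3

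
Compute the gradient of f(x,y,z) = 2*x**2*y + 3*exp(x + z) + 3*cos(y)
(4*x*y + 3*exp(x + z), 2*x**2 - 3*sin(y), 3*exp(x + z))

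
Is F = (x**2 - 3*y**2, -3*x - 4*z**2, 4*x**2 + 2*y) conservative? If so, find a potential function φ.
No, ∇×F = (8*z + 2, -8*x, 6*y - 3) ≠ 0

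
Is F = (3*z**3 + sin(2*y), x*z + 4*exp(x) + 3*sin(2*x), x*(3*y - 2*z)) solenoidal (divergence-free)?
No, ∇·F = -2*x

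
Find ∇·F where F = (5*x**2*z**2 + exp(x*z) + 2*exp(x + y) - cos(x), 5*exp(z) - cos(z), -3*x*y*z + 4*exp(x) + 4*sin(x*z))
-3*x*y + 10*x*z**2 + 4*x*cos(x*z) + z*exp(x*z) + 2*exp(x + y) + sin(x)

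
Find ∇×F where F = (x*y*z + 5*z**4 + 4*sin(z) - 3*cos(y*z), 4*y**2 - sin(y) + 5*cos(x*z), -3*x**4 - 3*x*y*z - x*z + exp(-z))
(x*(-3*z + 5*sin(x*z)), 12*x**3 + x*y + 3*y*z + 3*y*sin(y*z) + 20*z**3 + z + 4*cos(z), -z*(x + 5*sin(x*z) + 3*sin(y*z)))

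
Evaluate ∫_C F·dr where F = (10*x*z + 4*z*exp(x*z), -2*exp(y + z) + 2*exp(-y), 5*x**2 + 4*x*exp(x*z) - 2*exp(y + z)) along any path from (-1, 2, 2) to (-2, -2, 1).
-2*exp(2) - 2*exp(-1) + 2*exp(-2) + 10 + 2*exp(4)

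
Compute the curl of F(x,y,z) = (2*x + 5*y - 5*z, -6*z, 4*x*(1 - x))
(6, 8*x - 9, -5)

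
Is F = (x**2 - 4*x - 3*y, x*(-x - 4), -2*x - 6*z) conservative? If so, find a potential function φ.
No, ∇×F = (0, 2, -2*x - 1) ≠ 0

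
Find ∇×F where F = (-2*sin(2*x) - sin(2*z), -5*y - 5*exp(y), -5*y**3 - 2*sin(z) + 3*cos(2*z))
(-15*y**2, -2*cos(2*z), 0)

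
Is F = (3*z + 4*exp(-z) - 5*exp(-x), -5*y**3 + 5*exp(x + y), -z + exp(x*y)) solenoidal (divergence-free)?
No, ∇·F = -15*y**2 + 5*exp(x + y) - 1 + 5*exp(-x)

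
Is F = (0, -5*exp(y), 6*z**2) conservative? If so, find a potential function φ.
Yes, F is conservative. φ = 2*z**3 - 5*exp(y)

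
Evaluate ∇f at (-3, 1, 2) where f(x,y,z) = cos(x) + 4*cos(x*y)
(5*sin(3), -12*sin(3), 0)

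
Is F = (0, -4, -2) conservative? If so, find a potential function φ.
Yes, F is conservative. φ = -4*y - 2*z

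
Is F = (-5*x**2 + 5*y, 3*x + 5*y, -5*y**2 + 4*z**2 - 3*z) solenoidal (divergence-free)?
No, ∇·F = -10*x + 8*z + 2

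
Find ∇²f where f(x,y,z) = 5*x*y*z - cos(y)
cos(y)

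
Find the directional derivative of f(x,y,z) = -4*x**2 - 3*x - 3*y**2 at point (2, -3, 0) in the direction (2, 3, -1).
8*sqrt(14)/7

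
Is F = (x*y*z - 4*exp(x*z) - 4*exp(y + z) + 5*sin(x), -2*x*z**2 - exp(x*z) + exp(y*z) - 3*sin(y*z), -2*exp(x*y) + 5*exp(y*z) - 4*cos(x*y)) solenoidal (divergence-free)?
No, ∇·F = y*z + 5*y*exp(y*z) - 4*z*exp(x*z) + z*exp(y*z) - 3*z*cos(y*z) + 5*cos(x)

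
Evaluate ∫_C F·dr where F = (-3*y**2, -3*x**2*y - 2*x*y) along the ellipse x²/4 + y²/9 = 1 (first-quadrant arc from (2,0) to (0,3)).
-3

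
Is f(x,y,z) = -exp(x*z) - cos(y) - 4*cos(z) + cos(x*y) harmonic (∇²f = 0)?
No, ∇²f = -x**2*exp(x*z) - x**2*cos(x*y) - y**2*cos(x*y) - z**2*exp(x*z) + cos(y) + 4*cos(z)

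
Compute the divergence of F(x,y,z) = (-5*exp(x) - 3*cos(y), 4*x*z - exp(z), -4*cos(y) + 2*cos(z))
-5*exp(x) - 2*sin(z)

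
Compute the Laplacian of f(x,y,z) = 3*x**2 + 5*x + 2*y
6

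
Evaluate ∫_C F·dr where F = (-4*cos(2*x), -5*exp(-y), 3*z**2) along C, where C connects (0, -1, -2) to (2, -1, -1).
7 - 2*sin(4)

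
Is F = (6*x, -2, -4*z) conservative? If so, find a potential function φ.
Yes, F is conservative. φ = 3*x**2 - 2*y - 2*z**2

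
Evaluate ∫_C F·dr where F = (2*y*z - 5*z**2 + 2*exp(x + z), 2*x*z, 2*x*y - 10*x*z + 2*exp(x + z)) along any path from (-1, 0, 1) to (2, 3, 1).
-5 + 2*exp(3)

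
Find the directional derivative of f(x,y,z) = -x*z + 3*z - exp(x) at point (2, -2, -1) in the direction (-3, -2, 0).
-3*sqrt(13)*(1 - exp(2))/13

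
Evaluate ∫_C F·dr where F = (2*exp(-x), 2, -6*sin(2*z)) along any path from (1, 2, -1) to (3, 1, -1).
-2 - 2*exp(-3) + 2*exp(-1)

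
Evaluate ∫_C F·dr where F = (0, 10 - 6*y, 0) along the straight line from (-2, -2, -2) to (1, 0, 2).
32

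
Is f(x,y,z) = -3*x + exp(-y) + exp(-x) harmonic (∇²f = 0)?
No, ∇²f = exp(-y) + exp(-x)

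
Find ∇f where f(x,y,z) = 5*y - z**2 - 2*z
(0, 5, -2*z - 2)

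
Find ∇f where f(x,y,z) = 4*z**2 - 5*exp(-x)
(5*exp(-x), 0, 8*z)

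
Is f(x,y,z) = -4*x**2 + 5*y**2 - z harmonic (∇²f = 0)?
No, ∇²f = 2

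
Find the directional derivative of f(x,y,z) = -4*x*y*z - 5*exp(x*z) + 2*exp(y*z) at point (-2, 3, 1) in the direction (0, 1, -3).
sqrt(10)*(-8*exp(5) - 32*exp(2) - 15)*exp(-2)/5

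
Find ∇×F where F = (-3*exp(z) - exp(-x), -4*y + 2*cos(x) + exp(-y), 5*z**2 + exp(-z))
(0, -3*exp(z), -2*sin(x))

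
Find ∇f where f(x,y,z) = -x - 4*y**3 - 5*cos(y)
(-1, -12*y**2 + 5*sin(y), 0)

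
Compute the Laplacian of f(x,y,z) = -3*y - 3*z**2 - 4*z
-6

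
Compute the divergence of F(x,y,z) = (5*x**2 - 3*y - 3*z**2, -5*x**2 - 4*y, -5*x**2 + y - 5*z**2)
10*x - 10*z - 4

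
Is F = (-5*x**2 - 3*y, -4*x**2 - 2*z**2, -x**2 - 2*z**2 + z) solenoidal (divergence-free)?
No, ∇·F = -10*x - 4*z + 1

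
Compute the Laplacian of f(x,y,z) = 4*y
0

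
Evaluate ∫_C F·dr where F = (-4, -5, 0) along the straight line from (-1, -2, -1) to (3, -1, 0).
-21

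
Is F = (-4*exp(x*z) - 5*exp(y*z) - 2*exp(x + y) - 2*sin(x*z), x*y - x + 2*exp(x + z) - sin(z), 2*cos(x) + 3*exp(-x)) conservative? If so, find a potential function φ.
No, ∇×F = (-2*exp(x + z) + cos(z), -4*x*exp(x*z) - 2*x*cos(x*z) - 5*y*exp(y*z) + 2*sin(x) + 3*exp(-x), y + 5*z*exp(y*z) + 2*exp(x + y) + 2*exp(x + z) - 1) ≠ 0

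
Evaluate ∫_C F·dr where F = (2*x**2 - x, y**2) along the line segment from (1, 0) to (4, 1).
209/6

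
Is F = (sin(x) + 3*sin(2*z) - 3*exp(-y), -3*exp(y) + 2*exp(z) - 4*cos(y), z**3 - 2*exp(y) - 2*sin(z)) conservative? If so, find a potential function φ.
No, ∇×F = (-2*exp(y) - 2*exp(z), 6*cos(2*z), -3*exp(-y)) ≠ 0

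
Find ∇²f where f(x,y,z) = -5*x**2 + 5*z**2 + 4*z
0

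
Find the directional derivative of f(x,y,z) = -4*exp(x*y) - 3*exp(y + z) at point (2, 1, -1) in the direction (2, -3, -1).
2*sqrt(14)*(3 + 4*exp(2))/7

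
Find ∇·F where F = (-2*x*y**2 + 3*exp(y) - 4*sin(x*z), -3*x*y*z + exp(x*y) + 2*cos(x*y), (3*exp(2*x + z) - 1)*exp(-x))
-3*x*z + x*exp(x*y) - 2*x*sin(x*y) - 2*y**2 - 4*z*cos(x*z) + 3*exp(x + z)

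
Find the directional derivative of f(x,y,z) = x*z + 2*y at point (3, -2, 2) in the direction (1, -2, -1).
-5*sqrt(6)/6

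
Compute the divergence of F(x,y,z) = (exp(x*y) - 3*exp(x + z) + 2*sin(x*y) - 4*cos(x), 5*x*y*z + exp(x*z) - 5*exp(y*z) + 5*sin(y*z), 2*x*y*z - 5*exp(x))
2*x*y + 5*x*z + y*exp(x*y) + 2*y*cos(x*y) - 5*z*exp(y*z) + 5*z*cos(y*z) - 3*exp(x + z) + 4*sin(x)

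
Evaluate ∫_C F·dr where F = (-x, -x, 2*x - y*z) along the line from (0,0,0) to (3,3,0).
-9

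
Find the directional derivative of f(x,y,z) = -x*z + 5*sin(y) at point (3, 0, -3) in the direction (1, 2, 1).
5*sqrt(6)/3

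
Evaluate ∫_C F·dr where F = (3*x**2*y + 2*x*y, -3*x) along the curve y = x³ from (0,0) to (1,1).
-27/20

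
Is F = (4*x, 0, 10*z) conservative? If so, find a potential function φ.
Yes, F is conservative. φ = 2*x**2 + 5*z**2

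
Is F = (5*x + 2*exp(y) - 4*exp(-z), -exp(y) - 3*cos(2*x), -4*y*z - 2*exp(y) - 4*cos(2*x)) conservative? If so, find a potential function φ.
No, ∇×F = (-4*z - 2*exp(y), -8*sin(2*x) + 4*exp(-z), -2*exp(y) + 6*sin(2*x)) ≠ 0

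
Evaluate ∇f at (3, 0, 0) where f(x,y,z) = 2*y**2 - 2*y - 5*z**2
(0, -2, 0)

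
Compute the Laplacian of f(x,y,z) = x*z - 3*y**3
-18*y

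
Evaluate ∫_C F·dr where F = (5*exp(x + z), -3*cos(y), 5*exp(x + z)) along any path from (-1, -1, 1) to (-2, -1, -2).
-5 + 5*exp(-4)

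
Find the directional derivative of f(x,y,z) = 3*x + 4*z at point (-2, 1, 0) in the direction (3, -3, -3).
-sqrt(3)/3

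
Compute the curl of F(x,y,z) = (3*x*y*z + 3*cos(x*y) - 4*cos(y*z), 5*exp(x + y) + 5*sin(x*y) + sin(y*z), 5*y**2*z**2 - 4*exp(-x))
(y*(10*z**2 - cos(y*z)), 3*x*y + 4*y*sin(y*z) - 4*exp(-x), -3*x*z + 3*x*sin(x*y) + 5*y*cos(x*y) - 4*z*sin(y*z) + 5*exp(x + y))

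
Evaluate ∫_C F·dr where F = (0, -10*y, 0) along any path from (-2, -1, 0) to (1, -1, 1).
0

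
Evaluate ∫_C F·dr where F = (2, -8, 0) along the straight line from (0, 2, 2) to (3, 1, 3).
14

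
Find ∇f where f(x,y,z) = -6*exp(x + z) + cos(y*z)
(-6*exp(x + z), -z*sin(y*z), -y*sin(y*z) - 6*exp(x + z))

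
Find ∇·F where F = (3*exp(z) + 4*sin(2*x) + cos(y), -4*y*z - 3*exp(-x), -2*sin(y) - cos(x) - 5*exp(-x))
-4*z + 8*cos(2*x)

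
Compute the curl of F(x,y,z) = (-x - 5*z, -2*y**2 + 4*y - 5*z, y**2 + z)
(2*y + 5, -5, 0)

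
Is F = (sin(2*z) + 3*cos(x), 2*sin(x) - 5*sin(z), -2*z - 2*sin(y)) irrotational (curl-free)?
No, ∇×F = (-2*cos(y) + 5*cos(z), 2*cos(2*z), 2*cos(x))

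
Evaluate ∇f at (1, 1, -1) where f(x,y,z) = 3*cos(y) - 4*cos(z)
(0, -3*sin(1), -4*sin(1))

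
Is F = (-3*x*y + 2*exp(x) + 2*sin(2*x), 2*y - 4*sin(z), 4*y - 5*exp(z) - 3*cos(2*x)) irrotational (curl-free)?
No, ∇×F = (4*cos(z) + 4, -6*sin(2*x), 3*x)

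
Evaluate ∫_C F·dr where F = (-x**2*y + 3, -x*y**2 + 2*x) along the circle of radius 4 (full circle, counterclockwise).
32*pi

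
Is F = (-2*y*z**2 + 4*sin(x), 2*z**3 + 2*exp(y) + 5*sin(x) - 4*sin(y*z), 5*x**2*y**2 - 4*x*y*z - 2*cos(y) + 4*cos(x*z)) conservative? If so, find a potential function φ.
No, ∇×F = (10*x**2*y - 4*x*z + 4*y*cos(y*z) - 6*z**2 + 2*sin(y), -10*x*y**2 + 4*z*sin(x*z), 2*z**2 + 5*cos(x)) ≠ 0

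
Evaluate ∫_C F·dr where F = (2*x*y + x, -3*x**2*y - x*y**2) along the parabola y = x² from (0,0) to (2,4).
-634/7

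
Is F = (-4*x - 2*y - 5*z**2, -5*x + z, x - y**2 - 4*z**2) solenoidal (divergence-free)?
No, ∇·F = -8*z - 4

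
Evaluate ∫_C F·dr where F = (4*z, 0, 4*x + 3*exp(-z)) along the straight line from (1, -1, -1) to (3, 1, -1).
-8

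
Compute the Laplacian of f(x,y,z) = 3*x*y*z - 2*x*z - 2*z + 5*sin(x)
-5*sin(x)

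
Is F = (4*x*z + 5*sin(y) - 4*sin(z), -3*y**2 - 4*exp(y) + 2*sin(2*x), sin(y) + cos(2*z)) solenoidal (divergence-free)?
No, ∇·F = -6*y + 4*z - 4*exp(y) - 2*sin(2*z)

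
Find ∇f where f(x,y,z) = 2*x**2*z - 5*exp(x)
(4*x*z - 5*exp(x), 0, 2*x**2)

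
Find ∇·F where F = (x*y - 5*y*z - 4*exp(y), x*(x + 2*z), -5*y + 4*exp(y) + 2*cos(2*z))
y - 4*sin(2*z)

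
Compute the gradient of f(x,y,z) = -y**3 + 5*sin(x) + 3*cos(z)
(5*cos(x), -3*y**2, -3*sin(z))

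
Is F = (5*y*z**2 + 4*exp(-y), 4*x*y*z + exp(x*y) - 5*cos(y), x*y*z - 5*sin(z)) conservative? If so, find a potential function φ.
No, ∇×F = (x*(-4*y + z), 9*y*z, 4*y*z + y*exp(x*y) - 5*z**2 + 4*exp(-y)) ≠ 0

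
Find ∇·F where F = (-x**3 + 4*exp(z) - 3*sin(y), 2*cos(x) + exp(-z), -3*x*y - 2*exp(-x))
-3*x**2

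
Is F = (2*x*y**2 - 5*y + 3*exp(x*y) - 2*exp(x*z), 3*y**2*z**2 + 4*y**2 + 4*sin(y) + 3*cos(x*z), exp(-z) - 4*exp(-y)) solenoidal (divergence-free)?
No, ∇·F = 2*y**2 + 6*y*z**2 + 3*y*exp(x*y) + 8*y - 2*z*exp(x*z) + 4*cos(y) - exp(-z)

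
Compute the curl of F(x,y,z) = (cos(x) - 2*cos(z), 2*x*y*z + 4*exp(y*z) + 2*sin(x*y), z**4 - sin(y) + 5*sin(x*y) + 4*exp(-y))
(-2*x*y + 5*x*cos(x*y) - 4*y*exp(y*z) - cos(y) - 4*exp(-y), -5*y*cos(x*y) + 2*sin(z), 2*y*(z + cos(x*y)))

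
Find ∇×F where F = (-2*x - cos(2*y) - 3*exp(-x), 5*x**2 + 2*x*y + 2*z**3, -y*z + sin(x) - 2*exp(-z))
(z*(-6*z - 1), -cos(x), 10*x + 2*y - 2*sin(2*y))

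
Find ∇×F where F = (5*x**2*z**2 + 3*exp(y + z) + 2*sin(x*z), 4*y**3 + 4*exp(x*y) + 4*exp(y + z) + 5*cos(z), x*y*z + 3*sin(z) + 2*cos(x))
(x*z - 4*exp(y + z) + 5*sin(z), 10*x**2*z + 2*x*cos(x*z) - y*z + 3*exp(y + z) + 2*sin(x), 4*y*exp(x*y) - 3*exp(y + z))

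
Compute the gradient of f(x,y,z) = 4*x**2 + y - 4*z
(8*x, 1, -4)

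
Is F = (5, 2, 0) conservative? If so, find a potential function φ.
Yes, F is conservative. φ = 5*x + 2*y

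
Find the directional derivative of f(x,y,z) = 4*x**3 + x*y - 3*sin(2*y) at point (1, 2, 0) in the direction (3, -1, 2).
sqrt(14)*(6*cos(4) + 41)/14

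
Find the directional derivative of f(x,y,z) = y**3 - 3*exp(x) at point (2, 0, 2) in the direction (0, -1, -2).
0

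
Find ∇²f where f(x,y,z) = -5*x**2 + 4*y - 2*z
-10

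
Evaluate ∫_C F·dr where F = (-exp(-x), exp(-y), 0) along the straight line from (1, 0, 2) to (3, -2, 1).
(-exp(5) - exp(2) + 1 + exp(3))*exp(-3)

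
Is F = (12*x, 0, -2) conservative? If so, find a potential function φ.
Yes, F is conservative. φ = 6*x**2 - 2*z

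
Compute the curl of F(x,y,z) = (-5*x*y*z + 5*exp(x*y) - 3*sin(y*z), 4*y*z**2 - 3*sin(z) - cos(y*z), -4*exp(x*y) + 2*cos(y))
(-4*x*exp(x*y) - 8*y*z - y*sin(y*z) - 2*sin(y) + 3*cos(z), y*(-5*x + 4*exp(x*y) - 3*cos(y*z)), 5*x*z - 5*x*exp(x*y) + 3*z*cos(y*z))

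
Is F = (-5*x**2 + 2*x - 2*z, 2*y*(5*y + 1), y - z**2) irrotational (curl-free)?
No, ∇×F = (1, -2, 0)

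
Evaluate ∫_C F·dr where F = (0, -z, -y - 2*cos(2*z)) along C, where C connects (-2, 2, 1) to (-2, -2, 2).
-sin(4) + sin(2) + 6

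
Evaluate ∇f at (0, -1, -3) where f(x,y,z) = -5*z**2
(0, 0, 30)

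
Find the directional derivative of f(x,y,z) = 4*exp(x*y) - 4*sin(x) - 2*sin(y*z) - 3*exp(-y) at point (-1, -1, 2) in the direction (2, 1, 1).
-sqrt(6)*(2*cos(2) + 8*cos(1) + 9*E)/6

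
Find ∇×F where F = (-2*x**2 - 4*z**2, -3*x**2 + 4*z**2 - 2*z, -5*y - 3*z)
(-8*z - 3, -8*z, -6*x)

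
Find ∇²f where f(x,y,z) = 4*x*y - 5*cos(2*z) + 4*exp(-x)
20*cos(2*z) + 4*exp(-x)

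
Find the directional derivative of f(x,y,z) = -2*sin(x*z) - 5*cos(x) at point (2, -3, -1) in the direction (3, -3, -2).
sqrt(22)*(14*cos(2) + 15*sin(2))/22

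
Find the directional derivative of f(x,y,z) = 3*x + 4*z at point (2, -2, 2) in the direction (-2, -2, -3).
-18*sqrt(17)/17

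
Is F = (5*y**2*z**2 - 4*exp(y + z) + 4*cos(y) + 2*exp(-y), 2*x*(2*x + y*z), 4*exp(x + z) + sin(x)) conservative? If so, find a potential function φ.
No, ∇×F = (-2*x*y, 10*y**2*z - 4*exp(x + z) - 4*exp(y + z) - cos(x), 8*x - 10*y*z**2 + 2*y*z + 4*exp(y + z) + 4*sin(y) + 2*exp(-y)) ≠ 0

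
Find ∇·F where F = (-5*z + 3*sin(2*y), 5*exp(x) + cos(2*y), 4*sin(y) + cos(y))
-2*sin(2*y)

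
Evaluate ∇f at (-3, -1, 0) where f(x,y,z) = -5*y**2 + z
(0, 10, 1)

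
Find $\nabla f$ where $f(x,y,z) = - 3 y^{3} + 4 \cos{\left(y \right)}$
(0, -9*y**2 - 4*sin(y), 0)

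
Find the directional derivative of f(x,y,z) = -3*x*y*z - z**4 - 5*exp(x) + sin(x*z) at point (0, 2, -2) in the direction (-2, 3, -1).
-3*sqrt(14)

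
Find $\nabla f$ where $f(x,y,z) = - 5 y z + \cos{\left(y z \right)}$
(0, -z*(sin(y*z) + 5), -y*(sin(y*z) + 5))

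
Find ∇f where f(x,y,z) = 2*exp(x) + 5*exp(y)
(2*exp(x), 5*exp(y), 0)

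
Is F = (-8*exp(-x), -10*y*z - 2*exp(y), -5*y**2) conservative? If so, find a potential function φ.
Yes, F is conservative. φ = -5*y**2*z - 2*exp(y) + 8*exp(-x)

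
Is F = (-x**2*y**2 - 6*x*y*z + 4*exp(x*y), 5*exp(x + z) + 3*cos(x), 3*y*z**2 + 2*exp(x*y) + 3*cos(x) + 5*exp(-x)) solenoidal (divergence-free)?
No, ∇·F = 2*y*(-x*y + 2*exp(x*y))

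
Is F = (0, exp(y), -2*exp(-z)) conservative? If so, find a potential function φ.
Yes, F is conservative. φ = exp(y) + 2*exp(-z)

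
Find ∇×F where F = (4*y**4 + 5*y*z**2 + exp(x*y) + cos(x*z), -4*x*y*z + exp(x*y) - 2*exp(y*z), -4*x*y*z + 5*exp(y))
(4*x*y - 4*x*z + 2*y*exp(y*z) + 5*exp(y), -x*sin(x*z) + 14*y*z, -x*exp(x*y) - 16*y**3 - 4*y*z + y*exp(x*y) - 5*z**2)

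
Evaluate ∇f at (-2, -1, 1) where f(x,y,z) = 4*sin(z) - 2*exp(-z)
(0, 0, 2*exp(-1) + 4*cos(1))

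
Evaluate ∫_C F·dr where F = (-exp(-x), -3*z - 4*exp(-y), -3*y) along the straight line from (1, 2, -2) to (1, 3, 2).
-30 - 4*exp(-2) + 4*exp(-3)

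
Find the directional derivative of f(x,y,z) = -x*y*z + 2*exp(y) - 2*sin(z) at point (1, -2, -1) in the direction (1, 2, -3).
sqrt(14)*(-3*exp(2) + 2 + 3*exp(2)*cos(1))*exp(-2)/7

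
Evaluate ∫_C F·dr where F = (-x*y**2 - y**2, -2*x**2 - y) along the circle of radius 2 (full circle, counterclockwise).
0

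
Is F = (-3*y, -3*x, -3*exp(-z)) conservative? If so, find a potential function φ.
Yes, F is conservative. φ = -3*x*y + 3*exp(-z)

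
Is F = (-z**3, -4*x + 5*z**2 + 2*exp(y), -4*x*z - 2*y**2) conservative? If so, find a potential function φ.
No, ∇×F = (-4*y - 10*z, z*(4 - 3*z), -4) ≠ 0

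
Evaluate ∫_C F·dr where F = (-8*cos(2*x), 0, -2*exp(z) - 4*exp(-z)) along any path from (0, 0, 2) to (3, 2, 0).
-4*exp(-2) - 4*sin(6) + 2 + 2*exp(2)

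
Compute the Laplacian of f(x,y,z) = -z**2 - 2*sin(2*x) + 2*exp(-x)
8*sin(2*x) - 2 + 2*exp(-x)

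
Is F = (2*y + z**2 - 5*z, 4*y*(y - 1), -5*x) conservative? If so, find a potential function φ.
No, ∇×F = (0, 2*z, -2) ≠ 0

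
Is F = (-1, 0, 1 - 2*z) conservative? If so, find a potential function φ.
Yes, F is conservative. φ = -x - z**2 + z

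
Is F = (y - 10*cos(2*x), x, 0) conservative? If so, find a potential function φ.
Yes, F is conservative. φ = x*y - 5*sin(2*x)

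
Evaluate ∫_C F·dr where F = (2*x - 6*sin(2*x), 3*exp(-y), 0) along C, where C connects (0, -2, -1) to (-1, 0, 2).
-5 + 3*cos(2) + 3*exp(2)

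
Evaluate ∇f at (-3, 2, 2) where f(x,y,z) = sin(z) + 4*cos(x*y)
(8*sin(6), -12*sin(6), cos(2))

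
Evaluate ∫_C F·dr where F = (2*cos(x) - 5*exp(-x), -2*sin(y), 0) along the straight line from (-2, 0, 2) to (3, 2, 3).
-5*exp(2) - 2 + 5*exp(-3) + 2*sin(3) + 2*sqrt(2)*sin(pi/4 + 2)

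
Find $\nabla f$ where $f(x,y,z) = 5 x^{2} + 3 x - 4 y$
(10*x + 3, -4, 0)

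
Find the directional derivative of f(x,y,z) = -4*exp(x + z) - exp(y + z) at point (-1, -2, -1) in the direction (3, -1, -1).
2*sqrt(11)*(1 - 4*E)*exp(-3)/11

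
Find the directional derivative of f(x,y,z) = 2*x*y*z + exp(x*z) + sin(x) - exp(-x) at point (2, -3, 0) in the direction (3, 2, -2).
sqrt(17)*(3*exp(2)*cos(2) + 3 + 20*exp(2))*exp(-2)/17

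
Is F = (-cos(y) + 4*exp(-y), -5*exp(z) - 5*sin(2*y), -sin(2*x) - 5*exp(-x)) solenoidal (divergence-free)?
No, ∇·F = -10*cos(2*y)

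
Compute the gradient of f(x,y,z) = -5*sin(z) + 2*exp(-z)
(0, 0, -5*cos(z) - 2*exp(-z))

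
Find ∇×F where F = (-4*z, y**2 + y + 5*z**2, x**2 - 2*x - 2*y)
(-10*z - 2, -2*x - 2, 0)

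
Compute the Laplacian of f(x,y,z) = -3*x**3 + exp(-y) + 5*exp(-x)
-18*x + exp(-y) + 5*exp(-x)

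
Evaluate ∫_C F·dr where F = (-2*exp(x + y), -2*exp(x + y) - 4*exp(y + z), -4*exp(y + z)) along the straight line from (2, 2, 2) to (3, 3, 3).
6*(1 - exp(2))*exp(4)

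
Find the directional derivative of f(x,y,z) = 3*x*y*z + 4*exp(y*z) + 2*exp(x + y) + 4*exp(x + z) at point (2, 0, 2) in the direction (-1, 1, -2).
sqrt(6)*(10/3 - 2*exp(4))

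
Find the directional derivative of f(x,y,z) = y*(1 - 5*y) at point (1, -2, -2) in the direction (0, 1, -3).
21*sqrt(10)/10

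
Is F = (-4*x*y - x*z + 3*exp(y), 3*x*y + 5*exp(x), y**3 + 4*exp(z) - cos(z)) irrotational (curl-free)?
No, ∇×F = (3*y**2, -x, 4*x + 3*y + 5*exp(x) - 3*exp(y))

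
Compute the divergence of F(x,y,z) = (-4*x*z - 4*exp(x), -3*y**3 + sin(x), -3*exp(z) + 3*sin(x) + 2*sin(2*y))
-9*y**2 - 4*z - 4*exp(x) - 3*exp(z)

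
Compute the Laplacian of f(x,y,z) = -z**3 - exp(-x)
-6*z - exp(-x)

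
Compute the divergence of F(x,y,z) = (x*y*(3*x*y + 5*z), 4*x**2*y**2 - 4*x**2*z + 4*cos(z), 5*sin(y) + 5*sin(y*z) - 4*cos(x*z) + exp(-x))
8*x**2*y + 6*x*y**2 + 4*x*sin(x*z) + 5*y*z + 5*y*cos(y*z)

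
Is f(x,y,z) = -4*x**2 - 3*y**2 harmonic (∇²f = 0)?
No, ∇²f = -14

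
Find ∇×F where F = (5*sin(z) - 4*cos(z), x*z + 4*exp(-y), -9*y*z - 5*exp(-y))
(-x - 9*z + 5*exp(-y), 4*sin(z) + 5*cos(z), z)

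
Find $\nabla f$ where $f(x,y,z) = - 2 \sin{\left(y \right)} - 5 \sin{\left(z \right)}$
(0, -2*cos(y), -5*cos(z))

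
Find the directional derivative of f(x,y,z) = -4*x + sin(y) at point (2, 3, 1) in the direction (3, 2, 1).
sqrt(14)*(-6 + cos(3))/7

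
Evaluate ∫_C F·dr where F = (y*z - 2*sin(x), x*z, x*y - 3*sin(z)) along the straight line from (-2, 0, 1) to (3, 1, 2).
2*cos(3) - 3*cos(1) + cos(2) + 6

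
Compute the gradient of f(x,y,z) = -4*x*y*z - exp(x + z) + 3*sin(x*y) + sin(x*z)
(-4*y*z + 3*y*cos(x*y) + z*cos(x*z) - exp(x + z), x*(-4*z + 3*cos(x*y)), -4*x*y + x*cos(x*z) - exp(x + z))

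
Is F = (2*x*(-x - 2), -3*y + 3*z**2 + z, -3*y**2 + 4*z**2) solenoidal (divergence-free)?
No, ∇·F = -4*x + 8*z - 7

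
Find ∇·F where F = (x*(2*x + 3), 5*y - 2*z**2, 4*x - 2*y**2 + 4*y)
4*x + 8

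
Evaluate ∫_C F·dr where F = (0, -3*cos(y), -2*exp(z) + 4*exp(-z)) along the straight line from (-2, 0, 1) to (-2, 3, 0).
-6 - 3*sin(3) + 4*exp(-1) + 2*E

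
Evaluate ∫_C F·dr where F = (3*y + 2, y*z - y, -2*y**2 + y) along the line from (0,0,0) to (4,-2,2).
-32/3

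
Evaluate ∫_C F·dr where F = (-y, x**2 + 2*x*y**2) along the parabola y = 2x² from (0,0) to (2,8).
12512/21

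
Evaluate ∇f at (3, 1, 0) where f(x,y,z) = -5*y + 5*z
(0, -5, 5)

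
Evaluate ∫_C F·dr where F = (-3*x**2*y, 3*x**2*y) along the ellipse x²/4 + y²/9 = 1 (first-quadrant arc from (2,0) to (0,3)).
9*pi/2 + 27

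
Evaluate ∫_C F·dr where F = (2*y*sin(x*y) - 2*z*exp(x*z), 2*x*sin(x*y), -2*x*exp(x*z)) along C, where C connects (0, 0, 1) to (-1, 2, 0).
2 - 2*cos(2)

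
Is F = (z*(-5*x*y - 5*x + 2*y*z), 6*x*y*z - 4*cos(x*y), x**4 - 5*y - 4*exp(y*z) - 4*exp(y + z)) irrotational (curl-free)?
No, ∇×F = (-6*x*y - 4*z*exp(y*z) - 4*exp(y + z) - 5, -4*x**3 - 5*x*y - 5*x + 4*y*z, 6*y*z + 4*y*sin(x*y) + z*(5*x - 2*z))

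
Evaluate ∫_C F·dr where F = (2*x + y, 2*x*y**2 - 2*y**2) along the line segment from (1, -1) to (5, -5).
-652/3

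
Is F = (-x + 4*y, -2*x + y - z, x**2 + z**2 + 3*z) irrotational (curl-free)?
No, ∇×F = (1, -2*x, -6)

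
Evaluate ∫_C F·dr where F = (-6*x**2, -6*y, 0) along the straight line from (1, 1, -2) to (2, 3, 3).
-38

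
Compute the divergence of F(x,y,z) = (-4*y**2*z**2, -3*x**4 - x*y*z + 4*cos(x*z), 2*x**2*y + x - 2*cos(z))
-x*z + 2*sin(z)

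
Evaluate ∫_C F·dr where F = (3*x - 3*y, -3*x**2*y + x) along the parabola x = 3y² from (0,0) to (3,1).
4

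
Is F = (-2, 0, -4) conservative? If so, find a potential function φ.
Yes, F is conservative. φ = -2*x - 4*z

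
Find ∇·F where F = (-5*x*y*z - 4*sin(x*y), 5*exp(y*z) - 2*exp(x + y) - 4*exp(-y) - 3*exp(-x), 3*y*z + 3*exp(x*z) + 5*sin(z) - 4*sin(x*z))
3*x*exp(x*z) - 4*x*cos(x*z) - 5*y*z - 4*y*cos(x*y) + 3*y + 5*z*exp(y*z) - 2*exp(x + y) + 5*cos(z) + 4*exp(-y)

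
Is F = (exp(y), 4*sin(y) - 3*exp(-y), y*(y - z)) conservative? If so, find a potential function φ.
No, ∇×F = (2*y - z, 0, -exp(y)) ≠ 0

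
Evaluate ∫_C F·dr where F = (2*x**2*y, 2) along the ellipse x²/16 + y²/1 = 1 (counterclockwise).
-32*pi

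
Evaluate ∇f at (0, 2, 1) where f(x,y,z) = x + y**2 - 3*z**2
(1, 4, -6)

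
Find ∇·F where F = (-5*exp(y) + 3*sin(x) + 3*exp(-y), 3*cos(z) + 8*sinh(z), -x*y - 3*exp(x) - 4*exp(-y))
3*cos(x)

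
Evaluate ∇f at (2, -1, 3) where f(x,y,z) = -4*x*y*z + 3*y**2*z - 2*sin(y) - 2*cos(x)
(2*sin(2) + 12, -42 - 2*cos(1), 11)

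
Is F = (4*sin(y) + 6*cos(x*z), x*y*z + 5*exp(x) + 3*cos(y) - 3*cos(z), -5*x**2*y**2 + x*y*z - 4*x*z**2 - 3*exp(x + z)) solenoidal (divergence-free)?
No, ∇·F = x*y - 7*x*z - 6*z*sin(x*z) - 3*exp(x + z) - 3*sin(y)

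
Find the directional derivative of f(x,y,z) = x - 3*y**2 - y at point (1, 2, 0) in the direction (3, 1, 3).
-10*sqrt(19)/19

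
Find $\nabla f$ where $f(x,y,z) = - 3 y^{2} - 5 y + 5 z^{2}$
(0, -6*y - 5, 10*z)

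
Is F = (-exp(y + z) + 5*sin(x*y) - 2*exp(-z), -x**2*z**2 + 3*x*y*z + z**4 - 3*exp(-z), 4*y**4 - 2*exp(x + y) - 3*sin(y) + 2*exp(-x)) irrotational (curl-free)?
No, ∇×F = (2*x**2*z - 3*x*y + 16*y**3 - 4*z**3 - 2*exp(x + y) - 3*cos(y) - 3*exp(-z), 2*exp(x + y) - exp(y + z) + 2*exp(-z) + 2*exp(-x), -2*x*z**2 - 5*x*cos(x*y) + 3*y*z + exp(y + z))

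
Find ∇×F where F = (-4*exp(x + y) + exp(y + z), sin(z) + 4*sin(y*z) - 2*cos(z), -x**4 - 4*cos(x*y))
(4*x*sin(x*y) - 4*y*cos(y*z) - 2*sin(z) - cos(z), 4*x**3 - 4*y*sin(x*y) + exp(y + z), 4*exp(x + y) - exp(y + z))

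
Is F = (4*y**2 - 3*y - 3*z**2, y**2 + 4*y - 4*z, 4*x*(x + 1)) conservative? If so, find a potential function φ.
No, ∇×F = (4, -8*x - 6*z - 4, 3 - 8*y) ≠ 0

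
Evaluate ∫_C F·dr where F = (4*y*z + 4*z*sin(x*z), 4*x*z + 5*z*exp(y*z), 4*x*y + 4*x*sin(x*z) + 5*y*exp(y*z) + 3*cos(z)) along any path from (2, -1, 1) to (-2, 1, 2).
-8 - 3*sin(1) - 5*exp(-1) + 4*cos(2) - 4*cos(4) + 3*sin(2) + 5*exp(2)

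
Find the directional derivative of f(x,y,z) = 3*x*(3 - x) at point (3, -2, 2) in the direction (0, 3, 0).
0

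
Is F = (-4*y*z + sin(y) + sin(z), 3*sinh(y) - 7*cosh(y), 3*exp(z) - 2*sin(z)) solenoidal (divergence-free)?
No, ∇·F = 3*exp(z) - 2*cos(z) - 7*sinh(y) + 3*cosh(y)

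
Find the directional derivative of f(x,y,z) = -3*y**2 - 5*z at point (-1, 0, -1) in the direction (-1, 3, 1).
-5*sqrt(11)/11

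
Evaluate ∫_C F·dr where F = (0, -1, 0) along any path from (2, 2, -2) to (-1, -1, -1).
3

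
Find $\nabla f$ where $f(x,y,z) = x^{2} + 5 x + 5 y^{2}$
(2*x + 5, 10*y, 0)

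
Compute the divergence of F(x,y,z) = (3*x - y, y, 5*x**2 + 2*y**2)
4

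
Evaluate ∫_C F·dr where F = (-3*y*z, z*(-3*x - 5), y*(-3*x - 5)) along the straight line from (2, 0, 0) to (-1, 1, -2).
4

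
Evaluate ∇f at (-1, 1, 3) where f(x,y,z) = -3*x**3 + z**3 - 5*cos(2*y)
(-9, 10*sin(2), 27)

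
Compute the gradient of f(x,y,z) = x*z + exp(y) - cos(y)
(z, exp(y) + sin(y), x)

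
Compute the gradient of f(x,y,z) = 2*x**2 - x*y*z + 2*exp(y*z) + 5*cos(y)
(4*x - y*z, -x*z + 2*z*exp(y*z) - 5*sin(y), y*(-x + 2*exp(y*z)))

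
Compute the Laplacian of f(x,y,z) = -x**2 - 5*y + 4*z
-2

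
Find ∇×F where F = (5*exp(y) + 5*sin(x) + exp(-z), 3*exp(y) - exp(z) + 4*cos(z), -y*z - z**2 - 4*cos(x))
(-z + exp(z) + 4*sin(z), -4*sin(x) - exp(-z), -5*exp(y))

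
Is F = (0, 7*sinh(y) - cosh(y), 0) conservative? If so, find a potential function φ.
Yes, F is conservative. φ = -sinh(y) + 7*cosh(y)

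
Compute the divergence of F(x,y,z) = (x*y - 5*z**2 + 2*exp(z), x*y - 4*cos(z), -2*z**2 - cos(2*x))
x + y - 4*z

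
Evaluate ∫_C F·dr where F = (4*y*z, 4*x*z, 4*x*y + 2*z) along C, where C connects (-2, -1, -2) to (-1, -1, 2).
24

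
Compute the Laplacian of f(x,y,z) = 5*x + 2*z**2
4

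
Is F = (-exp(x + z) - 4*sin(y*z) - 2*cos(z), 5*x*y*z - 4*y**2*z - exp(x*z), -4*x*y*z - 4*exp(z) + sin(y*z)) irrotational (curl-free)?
No, ∇×F = (-5*x*y - 4*x*z + x*exp(x*z) + 4*y**2 + z*cos(y*z), 4*y*z - 4*y*cos(y*z) - exp(x + z) + 2*sin(z), z*(5*y - exp(x*z) + 4*cos(y*z)))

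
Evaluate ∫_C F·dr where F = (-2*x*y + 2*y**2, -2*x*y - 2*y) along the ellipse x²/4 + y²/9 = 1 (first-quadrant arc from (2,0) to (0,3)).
-37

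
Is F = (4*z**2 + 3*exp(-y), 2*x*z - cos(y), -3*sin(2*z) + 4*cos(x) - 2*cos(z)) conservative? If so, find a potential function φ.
No, ∇×F = (-2*x, 8*z + 4*sin(x), 2*z + 3*exp(-y)) ≠ 0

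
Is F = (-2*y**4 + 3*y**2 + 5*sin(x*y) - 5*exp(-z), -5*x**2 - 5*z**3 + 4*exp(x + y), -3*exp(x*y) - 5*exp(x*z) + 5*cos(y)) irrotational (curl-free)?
No, ∇×F = (-3*x*exp(x*y) + 15*z**2 - 5*sin(y), 3*y*exp(x*y) + 5*z*exp(x*z) + 5*exp(-z), -5*x*cos(x*y) - 10*x + 8*y**3 - 6*y + 4*exp(x + y))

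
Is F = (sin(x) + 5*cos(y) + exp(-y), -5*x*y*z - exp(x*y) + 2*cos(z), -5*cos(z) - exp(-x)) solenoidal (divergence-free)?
No, ∇·F = -5*x*z - x*exp(x*y) + 5*sin(z) + cos(x)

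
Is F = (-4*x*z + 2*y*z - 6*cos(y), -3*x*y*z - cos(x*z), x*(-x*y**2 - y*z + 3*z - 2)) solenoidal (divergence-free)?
No, ∇·F = -3*x*z - x*(y - 3) - 4*z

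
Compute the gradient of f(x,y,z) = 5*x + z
(5, 0, 1)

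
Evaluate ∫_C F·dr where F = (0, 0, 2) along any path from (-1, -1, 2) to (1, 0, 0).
-4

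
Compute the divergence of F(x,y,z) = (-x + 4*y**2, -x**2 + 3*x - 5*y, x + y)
-6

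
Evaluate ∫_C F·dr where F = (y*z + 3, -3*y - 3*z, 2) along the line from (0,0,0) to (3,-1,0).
15/2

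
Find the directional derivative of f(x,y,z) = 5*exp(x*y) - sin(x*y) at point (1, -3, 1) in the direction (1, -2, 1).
5*sqrt(6)*(exp(3)*cos(3) - 5)*exp(-3)/6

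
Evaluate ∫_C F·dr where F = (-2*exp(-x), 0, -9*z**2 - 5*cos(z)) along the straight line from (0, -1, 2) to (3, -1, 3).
-59 - 5*sin(3) + 2*exp(-3) + 5*sin(2)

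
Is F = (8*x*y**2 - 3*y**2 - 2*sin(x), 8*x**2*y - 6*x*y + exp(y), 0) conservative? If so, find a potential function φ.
Yes, F is conservative. φ = 4*x**2*y**2 - 3*x*y**2 + exp(y) + 2*cos(x)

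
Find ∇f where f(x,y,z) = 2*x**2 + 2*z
(4*x, 0, 2)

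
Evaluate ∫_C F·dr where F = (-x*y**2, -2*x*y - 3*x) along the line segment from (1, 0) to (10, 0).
0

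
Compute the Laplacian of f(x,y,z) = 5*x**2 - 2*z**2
6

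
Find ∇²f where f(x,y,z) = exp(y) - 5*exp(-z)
exp(y) - 5*exp(-z)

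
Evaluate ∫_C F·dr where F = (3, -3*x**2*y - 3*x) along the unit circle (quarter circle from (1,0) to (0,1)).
-15/4 - 3*pi/4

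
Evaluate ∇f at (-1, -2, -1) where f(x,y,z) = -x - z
(-1, 0, -1)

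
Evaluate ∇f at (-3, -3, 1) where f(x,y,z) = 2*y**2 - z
(0, -12, -1)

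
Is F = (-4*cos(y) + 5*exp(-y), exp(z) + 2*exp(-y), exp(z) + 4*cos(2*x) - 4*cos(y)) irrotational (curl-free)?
No, ∇×F = (-exp(z) + 4*sin(y), 8*sin(2*x), -4*sin(y) + 5*exp(-y))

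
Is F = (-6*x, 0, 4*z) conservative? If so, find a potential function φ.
Yes, F is conservative. φ = -3*x**2 + 2*z**2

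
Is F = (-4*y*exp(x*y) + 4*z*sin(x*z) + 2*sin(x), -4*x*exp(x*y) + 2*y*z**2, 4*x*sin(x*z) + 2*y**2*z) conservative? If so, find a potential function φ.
Yes, F is conservative. φ = y**2*z**2 - 4*exp(x*y) - 2*cos(x) - 4*cos(x*z)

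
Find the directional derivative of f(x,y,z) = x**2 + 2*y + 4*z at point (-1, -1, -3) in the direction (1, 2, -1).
-sqrt(6)/3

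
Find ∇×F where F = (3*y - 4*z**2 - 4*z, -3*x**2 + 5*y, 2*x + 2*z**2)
(0, -8*z - 6, -6*x - 3)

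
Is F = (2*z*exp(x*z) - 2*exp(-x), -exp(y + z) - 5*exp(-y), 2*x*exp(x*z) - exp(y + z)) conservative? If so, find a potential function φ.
Yes, F is conservative. φ = 2*exp(x*z) - exp(y + z) + 5*exp(-y) + 2*exp(-x)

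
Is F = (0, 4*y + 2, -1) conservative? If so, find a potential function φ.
Yes, F is conservative. φ = 2*y**2 + 2*y - z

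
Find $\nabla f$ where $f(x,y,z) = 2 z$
(0, 0, 2)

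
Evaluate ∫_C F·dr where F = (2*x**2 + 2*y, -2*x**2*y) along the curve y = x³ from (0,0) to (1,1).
5/12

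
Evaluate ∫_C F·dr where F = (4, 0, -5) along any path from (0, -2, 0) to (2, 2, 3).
-7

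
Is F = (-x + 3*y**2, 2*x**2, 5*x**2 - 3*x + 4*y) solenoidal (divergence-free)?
No, ∇·F = -1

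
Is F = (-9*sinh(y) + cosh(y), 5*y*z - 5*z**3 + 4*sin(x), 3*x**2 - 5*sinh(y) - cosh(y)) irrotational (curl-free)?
No, ∇×F = (-5*y + 15*z**2 - sinh(y) - 5*cosh(y), -6*x, 4*cos(x) - sinh(y) + 9*cosh(y))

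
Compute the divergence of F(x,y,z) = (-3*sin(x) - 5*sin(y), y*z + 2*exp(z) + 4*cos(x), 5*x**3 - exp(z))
z - exp(z) - 3*cos(x)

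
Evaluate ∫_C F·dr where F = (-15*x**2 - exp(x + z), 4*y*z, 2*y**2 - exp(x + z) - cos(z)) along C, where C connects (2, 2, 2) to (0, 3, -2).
-12 - exp(-2) + 2*sin(2) + exp(4)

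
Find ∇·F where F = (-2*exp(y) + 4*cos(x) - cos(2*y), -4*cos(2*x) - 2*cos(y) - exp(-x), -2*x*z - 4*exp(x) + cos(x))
-2*x - 4*sin(x) + 2*sin(y)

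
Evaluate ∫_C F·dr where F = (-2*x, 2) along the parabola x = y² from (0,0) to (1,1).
1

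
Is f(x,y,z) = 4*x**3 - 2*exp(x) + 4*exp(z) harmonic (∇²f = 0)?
No, ∇²f = 24*x - 2*exp(x) + 4*exp(z)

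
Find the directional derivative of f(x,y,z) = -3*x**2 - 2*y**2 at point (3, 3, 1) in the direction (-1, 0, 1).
9*sqrt(2)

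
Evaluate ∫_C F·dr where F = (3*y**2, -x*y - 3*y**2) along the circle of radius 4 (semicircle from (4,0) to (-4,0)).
-896/3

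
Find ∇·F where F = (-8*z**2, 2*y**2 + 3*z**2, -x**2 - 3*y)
4*y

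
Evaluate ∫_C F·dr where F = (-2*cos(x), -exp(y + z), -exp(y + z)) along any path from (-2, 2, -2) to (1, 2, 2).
-exp(4) - 2*sin(2) - 2*sin(1) + 1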